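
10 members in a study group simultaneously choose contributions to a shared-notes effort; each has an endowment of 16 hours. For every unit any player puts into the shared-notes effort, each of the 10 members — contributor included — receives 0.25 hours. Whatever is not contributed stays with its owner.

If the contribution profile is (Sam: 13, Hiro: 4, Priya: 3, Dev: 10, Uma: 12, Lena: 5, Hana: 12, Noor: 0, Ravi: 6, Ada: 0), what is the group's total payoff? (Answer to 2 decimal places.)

Total contributed: 13 + 4 + 3 + 10 + 12 + 5 + 12 + 0 + 6 + 0 = 65; total kept: 10 × 16 − 65 = 95.
The shared-notes effort pays out 0.25 × 10 × 65 = 162.50 in aggregate.
Group total = 95 + 162.50 = 257.50.

257.50 hours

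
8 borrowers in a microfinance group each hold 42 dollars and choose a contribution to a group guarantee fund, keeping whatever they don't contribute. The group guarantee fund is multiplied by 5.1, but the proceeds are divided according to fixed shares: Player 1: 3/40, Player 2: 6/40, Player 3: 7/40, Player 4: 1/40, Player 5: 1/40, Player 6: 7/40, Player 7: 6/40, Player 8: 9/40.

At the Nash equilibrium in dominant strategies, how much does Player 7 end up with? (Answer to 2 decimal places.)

74.13 dollars

Player j's private return per contributed unit is 5.1 × (j's share). Contributing is weakly dominant for j when that share is at least 1/5.1 = 0.1961, and contributing 0 is dominant otherwise.
Player 8 alone (share 9/40) is above the threshold, contributing 42; the remaining 7 contribute 0. Total contributed: 42.
Player 7 keeps 42 and receives 5.1 × 42 × 6/40 = 32.13 from the group guarantee fund, for a payoff of 74.13.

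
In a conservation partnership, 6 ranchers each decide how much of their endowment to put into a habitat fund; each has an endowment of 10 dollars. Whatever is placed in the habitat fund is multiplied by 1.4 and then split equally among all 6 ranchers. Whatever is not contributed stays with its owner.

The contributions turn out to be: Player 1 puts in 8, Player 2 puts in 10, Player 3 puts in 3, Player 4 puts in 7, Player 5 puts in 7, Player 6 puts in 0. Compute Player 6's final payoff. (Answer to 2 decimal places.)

Total contributed: 8 + 10 + 3 + 7 + 7 + 0 = 35.
Each receives 1.4 × 35 / 6 = 8.17 from the habitat fund.
Player 6 keeps 10 − 0 = 10, so Player 6's payoff is 10 + 8.17 = 18.17.

18.17 dollars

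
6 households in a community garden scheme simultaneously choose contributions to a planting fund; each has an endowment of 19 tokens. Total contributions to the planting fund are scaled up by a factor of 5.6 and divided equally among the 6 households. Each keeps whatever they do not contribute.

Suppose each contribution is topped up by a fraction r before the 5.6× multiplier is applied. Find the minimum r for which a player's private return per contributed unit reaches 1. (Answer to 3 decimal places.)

0.071

With matching at rate r, one contributed unit becomes (1 + r) in the planting fund and returns 5.6 × (1 + r) / 6 to the contributor.
Setting this equal to 1: 1 + r = 6/5.6 = 1.0714.
So the minimum matching rate is r = 1.0714 − 1 = 0.071.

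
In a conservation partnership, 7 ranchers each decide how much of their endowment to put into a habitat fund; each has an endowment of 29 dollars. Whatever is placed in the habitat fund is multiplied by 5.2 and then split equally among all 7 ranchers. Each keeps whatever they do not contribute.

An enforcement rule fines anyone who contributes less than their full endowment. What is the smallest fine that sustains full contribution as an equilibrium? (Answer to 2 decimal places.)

Given the others contribute fully, the best deviation is to contribute 0 (any partial contribution still incurs the fine and gives up units whose private return 0.7429 is below 1).
Deviating from 29 to 0 saves 29 dollars but forfeits the deviator's share of the drop in the habitat fund: 5.2/7 × 29 = 21.54.
So the deviation gain is 29 − 21.54 = 7.46, and the fine must be at least 7.46 dollars to wipe it out.

7.46 dollars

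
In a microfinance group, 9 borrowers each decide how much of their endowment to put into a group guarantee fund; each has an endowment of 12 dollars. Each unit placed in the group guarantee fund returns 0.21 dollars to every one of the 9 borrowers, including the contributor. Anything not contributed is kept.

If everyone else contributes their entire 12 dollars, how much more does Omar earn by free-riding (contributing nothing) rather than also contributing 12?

Switching from a contribution of 12 to 0 lets Omar keep an extra 12 dollars, but lowers the group guarantee fund by 12, which costs Omar their own share of that drop: 0.21 × 12 = 2.52.
Net gain = 12 − 2.52 = 9.48. The private return per contributed unit (0.21) is below 1, so free-riding is indeed the best response regardless of what the others do.

9.48 dollars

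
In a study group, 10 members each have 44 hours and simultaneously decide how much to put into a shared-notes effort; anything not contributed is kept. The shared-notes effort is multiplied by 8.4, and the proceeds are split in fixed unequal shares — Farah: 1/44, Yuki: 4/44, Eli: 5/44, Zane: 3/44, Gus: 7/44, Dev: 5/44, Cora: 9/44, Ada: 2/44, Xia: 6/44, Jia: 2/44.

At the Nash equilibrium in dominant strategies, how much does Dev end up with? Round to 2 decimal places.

Each unit j contributes comes back to j as 8.4 × (j's share), so j prefers to contribute only if that share exceeds 1/8.4 = 0.1190; otherwise keeping the unit dominates.
The shares above 0.1190 belong to Gus, Cora and Xia, contributing 44 each; the remaining 7 contribute 0. Total contributed: 132.
Dev keeps 44 and receives 8.4 × 132 × 5/44 = 126.00 from the shared-notes effort, for a payoff of 170.00.

170.00 hours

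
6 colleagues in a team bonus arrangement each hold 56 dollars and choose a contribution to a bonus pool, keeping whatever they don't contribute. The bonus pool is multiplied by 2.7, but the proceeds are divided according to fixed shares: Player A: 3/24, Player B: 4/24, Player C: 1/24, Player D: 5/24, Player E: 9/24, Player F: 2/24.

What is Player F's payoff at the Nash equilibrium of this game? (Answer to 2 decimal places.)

68.60 dollars

For player j, contributing a unit is worthwhile iff 2.7 × (j's share) ≥ 1, i.e. iff j's share is at least 0.3704.
Only Player E (9/24) clears that bar, contributing 56; the remaining 5 contribute 0. Total contributed: 56.
Player F keeps 56 and receives 2.7 × 56 × 2/24 = 12.60 from the bonus pool, for a payoff of 68.60.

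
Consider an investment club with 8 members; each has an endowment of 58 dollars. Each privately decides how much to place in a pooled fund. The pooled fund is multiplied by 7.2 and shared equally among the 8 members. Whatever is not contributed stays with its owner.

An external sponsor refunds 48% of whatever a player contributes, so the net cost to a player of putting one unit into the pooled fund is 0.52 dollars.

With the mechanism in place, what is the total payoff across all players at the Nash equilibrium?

3563.52 dollars

The effective private return per unit is now (7.2/8) / 0.52 = 1.7308 > 1, so every player's dominant strategy flips to full contribution.
So the Nash equilibrium is full contribution by all 8; the group earns 8 × (58 × 0.48 + 7.2 × 58) = 3563.52.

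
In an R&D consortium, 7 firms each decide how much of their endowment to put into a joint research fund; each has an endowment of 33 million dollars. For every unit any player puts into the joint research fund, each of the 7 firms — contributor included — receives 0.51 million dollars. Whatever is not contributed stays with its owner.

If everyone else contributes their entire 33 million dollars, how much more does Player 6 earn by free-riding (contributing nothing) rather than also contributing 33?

Switching from a contribution of 33 to 0 lets Player 6 keep an extra 33 million dollars, but lowers the joint research fund by 33, which costs Player 6 their own share of that drop: 0.51 × 33 = 16.83.
Net gain = 33 − 16.83 = 16.17. The private return per contributed unit (0.51) is below 1, so free-riding is indeed the best response regardless of what the others do.

16.17 million dollars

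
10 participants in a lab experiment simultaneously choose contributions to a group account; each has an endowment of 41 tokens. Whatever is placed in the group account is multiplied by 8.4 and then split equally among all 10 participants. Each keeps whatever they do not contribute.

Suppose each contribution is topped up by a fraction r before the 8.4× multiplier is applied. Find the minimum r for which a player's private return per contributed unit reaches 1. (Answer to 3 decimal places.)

0.190

With matching at rate r, one contributed unit becomes (1 + r) in the group account and returns 8.4 × (1 + r) / 10 to the contributor.
Setting this equal to 1: 1 + r = 10/8.4 = 1.1905.
So the minimum matching rate is r = 1.1905 − 1 = 0.190.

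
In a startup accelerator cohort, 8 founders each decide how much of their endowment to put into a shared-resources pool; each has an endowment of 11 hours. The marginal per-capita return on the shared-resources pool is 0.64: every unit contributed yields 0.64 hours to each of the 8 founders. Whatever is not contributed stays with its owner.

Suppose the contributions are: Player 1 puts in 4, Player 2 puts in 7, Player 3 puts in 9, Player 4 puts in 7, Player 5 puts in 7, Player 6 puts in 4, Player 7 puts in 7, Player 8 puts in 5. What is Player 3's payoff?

Total contributed: 4 + 7 + 9 + 7 + 7 + 4 + 7 + 5 = 50.
Each receives 0.64 × 50 = 32.00 from the shared-resources pool.
Player 3 keeps 11 − 9 = 2, so Player 3's payoff is 2 + 32.00 = 34.00.

34.00 hours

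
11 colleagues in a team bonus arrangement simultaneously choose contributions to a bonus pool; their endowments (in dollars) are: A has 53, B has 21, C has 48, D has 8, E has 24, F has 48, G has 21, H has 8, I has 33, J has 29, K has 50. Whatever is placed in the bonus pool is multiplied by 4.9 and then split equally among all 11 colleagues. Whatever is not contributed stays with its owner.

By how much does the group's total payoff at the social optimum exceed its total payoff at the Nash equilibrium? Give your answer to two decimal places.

The private return per contributed unit is 4.9/11 = 0.4455 < 1 for every player regardless of endowment, so the Nash equilibrium is zero contribution and the group total is Σ E_j = 53 + 21 + 48 + 8 + 24 + 48 + 21 + 8 + 33 + 29 + 50 = 343.
Each contributed unit returns 4.900 to the group, so the social optimum is full contribution by everyone: group total = 4.900 × 343 = 1680.70.
Efficiency loss = (4.900 − 1) × 343 = 1337.70.

1337.70 dollars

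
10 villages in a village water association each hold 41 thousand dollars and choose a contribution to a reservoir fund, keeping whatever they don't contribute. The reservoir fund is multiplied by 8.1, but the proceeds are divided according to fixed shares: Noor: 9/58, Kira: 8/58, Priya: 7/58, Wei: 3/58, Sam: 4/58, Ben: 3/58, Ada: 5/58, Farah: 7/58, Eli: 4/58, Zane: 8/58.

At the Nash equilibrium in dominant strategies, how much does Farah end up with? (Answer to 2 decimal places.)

161.24 thousand dollars

Each unit j contributes comes back to j as 8.1 × (j's share), so j prefers to contribute only if that share exceeds 1/8.1 = 0.1235; otherwise keeping the unit dominates.
The shares above 0.1235 belong to Noor, Kira and Zane, contributing 41 each; the remaining 7 contribute 0. Total contributed: 123.
Farah keeps 41 and receives 8.1 × 123 × 7/58 = 120.24 from the reservoir fund, for a payoff of 161.24.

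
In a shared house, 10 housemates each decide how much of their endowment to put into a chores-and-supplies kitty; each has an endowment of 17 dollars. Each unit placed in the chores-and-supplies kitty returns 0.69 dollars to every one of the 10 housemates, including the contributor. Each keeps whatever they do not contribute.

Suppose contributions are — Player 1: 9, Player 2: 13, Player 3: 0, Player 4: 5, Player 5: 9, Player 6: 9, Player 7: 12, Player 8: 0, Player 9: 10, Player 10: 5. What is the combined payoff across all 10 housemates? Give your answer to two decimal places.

594.80 dollars

Total contributed: 9 + 13 + 0 + 5 + 9 + 9 + 12 + 0 + 10 + 5 = 72; total kept: 10 × 17 − 72 = 98.
The chores-and-supplies kitty pays out 0.69 × 10 × 72 = 496.80 in aggregate.
Group total = 98 + 496.80 = 594.80.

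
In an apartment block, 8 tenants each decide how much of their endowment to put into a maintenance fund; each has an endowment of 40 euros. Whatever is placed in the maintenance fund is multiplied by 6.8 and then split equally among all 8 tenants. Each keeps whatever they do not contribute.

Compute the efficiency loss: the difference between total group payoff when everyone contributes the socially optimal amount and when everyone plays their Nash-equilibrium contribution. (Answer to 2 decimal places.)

Each contributed unit returns 6.8/8 = 0.8500 to its contributor — below 1 — so contributing 0 is dominant for every player. At the Nash equilibrium everyone keeps their 40, and the group total is 8 × 40 = 320.
Each contributed unit returns 6.800 to the group as a whole (0.8500 to each of 8 players), which exceeds 1, so the social optimum is full contribution: group total = 6.800 × 320 = 2176.00.
Efficiency loss = 2176.00 − 320 = 1856.00.

1856.00 euros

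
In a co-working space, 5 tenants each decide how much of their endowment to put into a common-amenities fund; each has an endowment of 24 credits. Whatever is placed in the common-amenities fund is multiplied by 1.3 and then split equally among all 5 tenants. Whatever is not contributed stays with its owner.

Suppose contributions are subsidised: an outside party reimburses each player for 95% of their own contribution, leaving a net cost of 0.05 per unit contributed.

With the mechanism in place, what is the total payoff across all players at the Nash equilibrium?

270.00 credits

Under the mechanism each unit contributed yields (1.3/5) / 0.05 = 5.2000 back to its contributor per unit of net cost, which exceeds 1, making full contribution the dominant choice for everyone.
At the Nash equilibrium everyone contributes 24. Group total payoff = 5 × (24 × 0.95 + 1.3 × 24) = 270.00.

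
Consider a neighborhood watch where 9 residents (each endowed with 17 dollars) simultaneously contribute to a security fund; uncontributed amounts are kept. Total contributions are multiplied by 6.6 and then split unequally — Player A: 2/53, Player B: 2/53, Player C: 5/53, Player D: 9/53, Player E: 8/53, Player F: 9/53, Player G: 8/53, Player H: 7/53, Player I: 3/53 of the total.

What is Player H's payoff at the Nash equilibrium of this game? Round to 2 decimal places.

A player with share s gets back 6.6·s per unit contributed, so full contribution is dominant for anyone with s > 1/6.6 = 0.1515 and zero contribution is dominant for anyone below.
The shares above 0.1515 belong to Player D and Player F, contributing 17 each; the remaining 7 contribute 0. Total contributed: 34.
Player H keeps 17 and receives 6.6 × 34 × 7/53 = 29.64 from the security fund, for a payoff of 46.64.

46.64 dollars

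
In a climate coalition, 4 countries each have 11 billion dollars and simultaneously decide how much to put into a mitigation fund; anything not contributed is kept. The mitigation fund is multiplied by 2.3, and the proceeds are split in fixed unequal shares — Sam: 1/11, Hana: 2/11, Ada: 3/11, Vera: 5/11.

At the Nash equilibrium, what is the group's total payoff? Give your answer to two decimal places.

For player j, contributing a unit is worthwhile iff 2.3 × (j's share) ≥ 1, i.e. iff j's share is at least 0.4348.
The only share above 0.4348 is Vera's 5/11, contributing 11; the remaining 3 contribute 0. Total contributed: 11.
The mitigation fund pays out 2.3 × 11 = 25.30 in total (split across the unequal shares, but the aggregate is all that matters for the group sum).
The 3 free-riders keep 11 each, adding 33. Group total = 33 + 25.30 = 58.30.

58.30 billion dollars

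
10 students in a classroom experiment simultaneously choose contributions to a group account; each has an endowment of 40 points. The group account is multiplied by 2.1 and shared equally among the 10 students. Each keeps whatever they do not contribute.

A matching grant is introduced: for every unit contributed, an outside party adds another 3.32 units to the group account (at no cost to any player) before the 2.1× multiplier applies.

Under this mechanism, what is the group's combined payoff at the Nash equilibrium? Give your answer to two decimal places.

With the mechanism, a contributed unit returns 2.1 × 4.32 / 10 = 0.9072 per unit of net cost — still below 1 — so contributing 0 remains dominant for every player.
Everyone keeps their endowment and the group total is 10 × 40 = 400.

400.00 points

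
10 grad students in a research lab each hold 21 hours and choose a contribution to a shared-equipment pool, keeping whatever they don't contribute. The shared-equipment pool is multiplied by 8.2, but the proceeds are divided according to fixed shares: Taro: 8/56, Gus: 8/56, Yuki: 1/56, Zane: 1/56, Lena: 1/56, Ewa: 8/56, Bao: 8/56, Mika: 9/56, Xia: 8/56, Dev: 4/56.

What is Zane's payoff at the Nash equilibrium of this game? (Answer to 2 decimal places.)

A player with share s gets back 8.2·s per unit contributed, so full contribution is dominant for anyone with s > 1/8.2 = 0.1220 and zero contribution is dominant for anyone below.
The shares above 0.1220 belong to Taro, Gus, Ewa, Bao, Mika and Xia, contributing 21 each; the remaining 4 contribute 0. Total contributed: 126.
Zane keeps 21 and receives 8.2 × 126 × 1/56 = 18.45 from the shared-equipment pool, for a payoff of 39.45.

39.45 hours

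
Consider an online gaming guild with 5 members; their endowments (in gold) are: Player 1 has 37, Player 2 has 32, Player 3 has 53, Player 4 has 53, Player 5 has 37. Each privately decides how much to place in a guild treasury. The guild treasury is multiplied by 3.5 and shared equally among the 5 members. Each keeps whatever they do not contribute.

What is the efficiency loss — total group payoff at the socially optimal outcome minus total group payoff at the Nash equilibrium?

530.00 gold

The private return per contributed unit is 3.5/5 = 0.7000 < 1 for every player regardless of endowment, so the Nash equilibrium is zero contribution and the group total is Σ E_j = 37 + 32 + 53 + 53 + 37 = 212.
Each contributed unit returns 3.500 to the group, so the social optimum is full contribution by everyone: group total = 3.500 × 212 = 742.00.
Efficiency loss = (3.500 − 1) × 212 = 530.00.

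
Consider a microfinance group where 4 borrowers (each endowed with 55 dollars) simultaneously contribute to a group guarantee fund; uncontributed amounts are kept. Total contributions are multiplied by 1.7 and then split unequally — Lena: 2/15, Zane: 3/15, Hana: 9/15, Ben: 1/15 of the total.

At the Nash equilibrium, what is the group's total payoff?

Player j's private return per contributed unit is 1.7 × (j's share). Contributing is weakly dominant for j when that share is at least 1/1.7 = 0.5882, and contributing 0 is dominant otherwise.
Only Hana (9/15) clears that bar, contributing 55; the remaining 3 contribute 0. Total contributed: 55.
The group guarantee fund pays out 1.7 × 55 = 93.50 in total (split across the unequal shares, but the aggregate is all that matters for the group sum).
The 3 free-riders keep 55 each, adding 165. Group total = 165 + 93.50 = 258.50.

258.50 dollars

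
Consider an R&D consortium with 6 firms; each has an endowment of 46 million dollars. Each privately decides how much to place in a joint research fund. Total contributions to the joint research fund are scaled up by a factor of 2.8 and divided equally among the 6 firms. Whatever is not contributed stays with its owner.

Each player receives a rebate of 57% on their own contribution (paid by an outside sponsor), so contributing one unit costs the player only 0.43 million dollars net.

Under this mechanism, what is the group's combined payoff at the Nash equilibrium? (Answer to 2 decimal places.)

Under the mechanism each unit contributed yields (2.8/6) / 0.43 = 1.0853 back to its contributor per unit of net cost, which exceeds 1, making full contribution the dominant choice for everyone.
At the Nash equilibrium everyone contributes 46. Group total payoff = 6 × (46 × 0.57 + 2.8 × 46) = 930.12.

930.12 million dollars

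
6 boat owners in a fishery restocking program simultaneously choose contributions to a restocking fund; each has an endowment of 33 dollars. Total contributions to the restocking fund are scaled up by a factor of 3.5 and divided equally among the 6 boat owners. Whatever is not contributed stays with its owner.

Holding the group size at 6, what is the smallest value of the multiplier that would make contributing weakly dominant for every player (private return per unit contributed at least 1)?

A contributed unit returns (multiplier)/6 to its contributor.
This reaches 1 exactly when the multiplier is 6.

6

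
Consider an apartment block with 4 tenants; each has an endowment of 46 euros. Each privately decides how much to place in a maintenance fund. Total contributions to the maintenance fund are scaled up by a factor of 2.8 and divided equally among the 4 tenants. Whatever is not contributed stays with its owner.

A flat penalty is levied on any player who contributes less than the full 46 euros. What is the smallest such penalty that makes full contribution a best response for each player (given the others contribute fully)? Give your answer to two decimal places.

Given the others contribute fully, the best deviation is to contribute 0 (any partial contribution still incurs the fine and gives up units whose private return 0.7000 is below 1).
Deviating from 46 to 0 saves 46 euros but forfeits the deviator's share of the drop in the maintenance fund: 2.8/4 × 46 = 32.20.
So the deviation gain is 46 − 32.20 = 13.80, and the fine must be at least 13.80 euros to wipe it out.

13.80 euros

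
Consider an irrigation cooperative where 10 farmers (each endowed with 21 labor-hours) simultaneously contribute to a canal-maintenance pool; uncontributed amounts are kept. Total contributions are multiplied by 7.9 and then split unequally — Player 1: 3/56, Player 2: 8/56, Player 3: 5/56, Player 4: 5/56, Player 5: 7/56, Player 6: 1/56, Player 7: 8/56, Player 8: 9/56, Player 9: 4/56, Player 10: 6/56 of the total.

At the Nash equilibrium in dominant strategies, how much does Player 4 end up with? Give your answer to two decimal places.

For player j, contributing a unit is worthwhile iff 7.9 × (j's share) ≥ 1, i.e. iff j's share is at least 0.1266.
The shares above 0.1266 belong to Player 2, Player 7 and Player 8, contributing 21 each; the remaining 7 contribute 0. Total contributed: 63.
Player 4 keeps 21 and receives 7.9 × 63 × 5/56 = 44.44 from the canal-maintenance pool, for a payoff of 65.44.

65.44 labor-hours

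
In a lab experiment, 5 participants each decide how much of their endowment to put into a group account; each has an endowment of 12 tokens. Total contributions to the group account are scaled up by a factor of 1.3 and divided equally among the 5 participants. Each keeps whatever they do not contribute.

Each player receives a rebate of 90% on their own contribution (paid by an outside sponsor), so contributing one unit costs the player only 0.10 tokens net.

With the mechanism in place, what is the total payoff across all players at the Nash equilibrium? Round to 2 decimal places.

Under the mechanism each unit contributed yields (1.3/5) / 0.10 = 2.6000 back to its contributor per unit of net cost, which exceeds 1, making full contribution the dominant choice for everyone.
So the Nash equilibrium is full contribution by all 5; the group earns 5 × (12 × 0.90 + 1.3 × 12) = 132.00.

132.00 tokens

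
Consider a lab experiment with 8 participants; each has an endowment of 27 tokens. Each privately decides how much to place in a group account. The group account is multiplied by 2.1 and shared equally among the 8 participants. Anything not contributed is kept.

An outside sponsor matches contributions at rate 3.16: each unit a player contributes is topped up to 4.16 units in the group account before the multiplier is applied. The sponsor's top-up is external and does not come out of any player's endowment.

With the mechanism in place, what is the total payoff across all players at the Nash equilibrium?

1886.98 tokens

The effective private return per unit is now 2.1 × 4.16 / 8 = 1.0920 > 1, so every player's dominant strategy flips to full contribution.
At the Nash equilibrium everyone contributes 27. Group total payoff = 2.1 × 4.16 × 216 = 1886.98.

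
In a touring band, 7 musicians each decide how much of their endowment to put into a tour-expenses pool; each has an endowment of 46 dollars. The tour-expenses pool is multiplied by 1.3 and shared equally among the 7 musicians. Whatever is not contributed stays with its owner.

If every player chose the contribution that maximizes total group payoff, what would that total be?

Each contributed unit returns 1.300 to the group as a whole (0.1857 to each of 7 players), which exceeds 1, so the social optimum is full contribution: group total = 1.300 × 322 = 418.60.

418.60 dollars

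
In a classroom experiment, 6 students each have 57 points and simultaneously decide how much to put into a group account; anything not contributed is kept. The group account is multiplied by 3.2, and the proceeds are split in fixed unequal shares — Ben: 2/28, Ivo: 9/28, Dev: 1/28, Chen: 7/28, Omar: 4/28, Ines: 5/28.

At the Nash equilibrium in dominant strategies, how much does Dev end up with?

63.51 points

For player j, contributing a unit is worthwhile iff 3.2 × (j's share) ≥ 1, i.e. iff j's share is at least 0.3125.
The only share above 0.3125 is Ivo's 9/28, contributing 57; the remaining 5 contribute 0. Total contributed: 57.
Dev keeps 57 and receives 3.2 × 57 × 1/28 = 6.51 from the group account, for a payoff of 63.51.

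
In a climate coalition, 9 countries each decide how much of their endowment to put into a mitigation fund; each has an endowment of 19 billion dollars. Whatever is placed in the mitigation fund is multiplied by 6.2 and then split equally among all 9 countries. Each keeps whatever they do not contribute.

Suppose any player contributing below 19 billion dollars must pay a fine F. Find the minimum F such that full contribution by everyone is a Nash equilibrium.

Given the others contribute fully, the best deviation is to contribute 0 (any partial contribution still incurs the fine and gives up units whose private return 0.6889 is below 1).
Deviating from 19 to 0 saves 19 billion dollars but forfeits the deviator's share of the drop in the mitigation fund: 6.2/9 × 19 = 13.09.
So the deviation gain is 19 − 13.09 = 5.91, and the fine must be at least 5.91 billion dollars to wipe it out.

5.91 billion dollars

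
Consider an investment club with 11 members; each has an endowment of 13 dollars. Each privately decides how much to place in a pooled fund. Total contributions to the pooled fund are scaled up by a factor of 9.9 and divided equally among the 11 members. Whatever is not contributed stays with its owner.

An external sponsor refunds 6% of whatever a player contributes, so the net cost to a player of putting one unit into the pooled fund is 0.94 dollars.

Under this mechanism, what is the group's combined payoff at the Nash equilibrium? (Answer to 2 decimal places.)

The effective private return is (9.9/11) / 0.94 = 0.9574, which is still under 1, so the mechanism doesn't change anyone's dominant strategy: zero contribution.
At the Nash equilibrium no one contributes; group total payoff = 11 × 13 = 143.

143.00 dollars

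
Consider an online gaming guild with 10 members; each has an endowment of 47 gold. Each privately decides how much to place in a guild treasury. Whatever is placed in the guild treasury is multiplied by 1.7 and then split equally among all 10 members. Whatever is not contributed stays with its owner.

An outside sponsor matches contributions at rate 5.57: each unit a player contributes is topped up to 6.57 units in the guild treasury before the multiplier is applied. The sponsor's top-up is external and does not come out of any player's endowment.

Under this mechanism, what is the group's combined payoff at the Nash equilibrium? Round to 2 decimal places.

The effective private return per unit is now 1.7 × 6.57 / 10 = 1.1169 > 1, so every player's dominant strategy flips to full contribution.
So the Nash equilibrium is full contribution by all 10; the group earns 1.7 × 6.57 × 470 = 5249.43.

5249.43 gold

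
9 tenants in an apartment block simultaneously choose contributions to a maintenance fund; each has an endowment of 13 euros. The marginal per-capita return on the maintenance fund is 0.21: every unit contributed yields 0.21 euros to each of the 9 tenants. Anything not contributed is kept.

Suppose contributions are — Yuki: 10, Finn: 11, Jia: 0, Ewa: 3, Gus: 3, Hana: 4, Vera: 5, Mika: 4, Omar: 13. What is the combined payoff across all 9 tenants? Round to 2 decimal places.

Total contributed: 10 + 11 + 0 + 3 + 3 + 4 + 5 + 4 + 13 = 53; total kept: 9 × 13 − 53 = 64.
The maintenance fund pays out 0.21 × 9 × 53 = 100.17 in aggregate.
Group total = 64 + 100.17 = 164.17.

164.17 euros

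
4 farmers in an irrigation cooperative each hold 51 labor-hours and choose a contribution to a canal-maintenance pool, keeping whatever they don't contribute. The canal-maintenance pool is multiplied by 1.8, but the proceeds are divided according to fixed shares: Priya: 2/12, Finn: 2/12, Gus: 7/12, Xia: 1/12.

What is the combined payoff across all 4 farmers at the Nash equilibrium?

244.80 labor-hours

Player j's private return per contributed unit is 1.8 × (j's share). Contributing is weakly dominant for j when that share is at least 1/1.8 = 0.5556, and contributing 0 is dominant otherwise.
The only share above 0.5556 is Gus's 7/12, contributing 51; the remaining 3 contribute 0. Total contributed: 51.
The canal-maintenance pool pays out 1.8 × 51 = 91.80 in total (split across the unequal shares, but the aggregate is all that matters for the group sum).
The 3 free-riders keep 51 each, adding 153. Group total = 153 + 91.80 = 244.80.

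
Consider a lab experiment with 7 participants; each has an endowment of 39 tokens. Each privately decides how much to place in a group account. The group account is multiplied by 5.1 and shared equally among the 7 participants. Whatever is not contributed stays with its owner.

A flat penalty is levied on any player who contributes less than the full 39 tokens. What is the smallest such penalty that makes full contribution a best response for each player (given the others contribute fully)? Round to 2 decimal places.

Given the others contribute fully, the best deviation is to contribute 0 (any partial contribution still incurs the fine and gives up units whose private return 0.7286 is below 1).
Deviating from 39 to 0 saves 39 tokens but forfeits the deviator's share of the drop in the group account: 5.1/7 × 39 = 28.41.
So the deviation gain is 39 − 28.41 = 10.59, and the fine must be at least 10.59 tokens to wipe it out.

10.59 tokens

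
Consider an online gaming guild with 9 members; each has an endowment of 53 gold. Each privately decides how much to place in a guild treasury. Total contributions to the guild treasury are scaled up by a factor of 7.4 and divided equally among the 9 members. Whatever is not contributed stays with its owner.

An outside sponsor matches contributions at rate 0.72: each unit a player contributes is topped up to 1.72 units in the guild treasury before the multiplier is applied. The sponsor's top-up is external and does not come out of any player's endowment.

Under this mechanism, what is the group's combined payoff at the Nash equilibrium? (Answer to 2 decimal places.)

6071.26 gold

Under the mechanism each unit contributed yields 7.4 × 1.72 / 9 = 1.4142 back to its contributor per unit of net cost, which exceeds 1, making full contribution the dominant choice for everyone.
So the Nash equilibrium is full contribution by all 9; the group earns 7.4 × 1.72 × 477 = 6071.26.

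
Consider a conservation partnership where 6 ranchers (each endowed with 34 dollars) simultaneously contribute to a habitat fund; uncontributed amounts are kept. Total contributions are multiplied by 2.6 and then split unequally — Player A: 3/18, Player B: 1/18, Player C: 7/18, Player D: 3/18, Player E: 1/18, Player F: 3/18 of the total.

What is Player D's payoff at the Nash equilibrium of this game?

48.73 dollars

For player j, contributing a unit is worthwhile iff 2.6 × (j's share) ≥ 1, i.e. iff j's share is at least 0.3846.
The only share above 0.3846 is Player C's 7/18, contributing 34; the remaining 5 contribute 0. Total contributed: 34.
Player D keeps 34 and receives 2.6 × 34 × 3/18 = 14.73 from the habitat fund, for a payoff of 48.73.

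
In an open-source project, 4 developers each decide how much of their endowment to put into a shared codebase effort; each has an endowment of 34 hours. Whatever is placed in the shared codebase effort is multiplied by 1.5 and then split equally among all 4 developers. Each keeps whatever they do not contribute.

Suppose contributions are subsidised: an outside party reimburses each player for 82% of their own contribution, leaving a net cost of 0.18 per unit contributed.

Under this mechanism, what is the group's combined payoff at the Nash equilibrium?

315.52 hours

Under the mechanism each unit contributed yields (1.5/4) / 0.18 = 2.0833 back to its contributor per unit of net cost, which exceeds 1, making full contribution the dominant choice for everyone.
At the Nash equilibrium everyone contributes 34. Group total payoff = 4 × (34 × 0.82 + 1.5 × 34) = 315.52.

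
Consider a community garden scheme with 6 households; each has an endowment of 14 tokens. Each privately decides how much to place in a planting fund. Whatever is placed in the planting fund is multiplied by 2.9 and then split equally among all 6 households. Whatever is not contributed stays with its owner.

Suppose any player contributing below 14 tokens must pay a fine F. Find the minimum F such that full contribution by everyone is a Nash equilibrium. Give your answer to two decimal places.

Given the others contribute fully, the best deviation is to contribute 0 (any partial contribution still incurs the fine and gives up units whose private return 0.4833 is below 1).
Deviating from 14 to 0 saves 14 tokens but forfeits the deviator's share of the drop in the planting fund: 2.9/6 × 14 = 6.77.
So the deviation gain is 14 − 6.77 = 7.23, and the fine must be at least 7.23 tokens to wipe it out.

7.23 tokens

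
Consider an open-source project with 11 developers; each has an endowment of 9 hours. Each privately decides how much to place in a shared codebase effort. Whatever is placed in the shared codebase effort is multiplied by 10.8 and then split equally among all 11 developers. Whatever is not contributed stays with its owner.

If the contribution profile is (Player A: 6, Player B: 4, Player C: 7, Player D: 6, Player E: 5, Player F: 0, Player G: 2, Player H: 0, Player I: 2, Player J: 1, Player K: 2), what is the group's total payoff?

Total contributed: 6 + 4 + 7 + 6 + 5 + 0 + 2 + 0 + 2 + 1 + 2 = 35; total kept: 11 × 9 − 35 = 64.
The shared codebase effort pays out 10.8 × 35 = 378.00 in aggregate.
Group total = 64 + 378.00 = 442.00.

442.00 hours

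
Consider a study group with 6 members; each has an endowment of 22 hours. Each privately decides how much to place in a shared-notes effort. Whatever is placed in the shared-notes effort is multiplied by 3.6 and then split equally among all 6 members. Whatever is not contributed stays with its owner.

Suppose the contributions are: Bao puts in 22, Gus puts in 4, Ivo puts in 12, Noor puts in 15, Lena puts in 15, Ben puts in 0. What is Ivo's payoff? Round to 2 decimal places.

Total contributed: 22 + 4 + 12 + 15 + 15 + 0 = 68.
Each receives 3.6 × 68 / 6 = 40.80 from the shared-notes effort.
Ivo keeps 22 − 12 = 10, so Ivo's payoff is 10 + 40.80 = 50.80.

50.80 hours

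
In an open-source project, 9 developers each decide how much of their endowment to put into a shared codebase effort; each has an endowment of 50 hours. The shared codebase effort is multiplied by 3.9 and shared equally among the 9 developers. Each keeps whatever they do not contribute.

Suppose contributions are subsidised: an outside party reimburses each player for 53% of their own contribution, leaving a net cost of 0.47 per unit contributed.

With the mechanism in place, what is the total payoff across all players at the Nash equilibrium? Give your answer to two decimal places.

The effective private return is (3.9/9) / 0.47 = 0.9220, which is still under 1, so the mechanism doesn't change anyone's dominant strategy: zero contribution.
At the Nash equilibrium no one contributes; group total payoff = 9 × 50 = 450.

450.00 hours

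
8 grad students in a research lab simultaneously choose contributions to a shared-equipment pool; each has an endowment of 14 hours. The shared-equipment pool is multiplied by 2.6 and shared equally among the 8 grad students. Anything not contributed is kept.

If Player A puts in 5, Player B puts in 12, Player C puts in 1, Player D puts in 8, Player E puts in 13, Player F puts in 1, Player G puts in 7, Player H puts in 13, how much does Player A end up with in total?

Total contributed: 5 + 12 + 1 + 8 + 13 + 1 + 7 + 13 = 60.
Each receives 2.6 × 60 / 8 = 19.50 from the shared-equipment pool.
Player A keeps 14 − 5 = 9, so Player A's payoff is 9 + 19.50 = 28.50.

28.50 hours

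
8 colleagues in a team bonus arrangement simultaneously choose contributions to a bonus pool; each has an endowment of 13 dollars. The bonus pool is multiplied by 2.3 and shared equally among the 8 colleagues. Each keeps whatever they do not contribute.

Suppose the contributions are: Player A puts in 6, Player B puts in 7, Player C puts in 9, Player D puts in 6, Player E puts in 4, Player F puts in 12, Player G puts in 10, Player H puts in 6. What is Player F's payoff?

Total contributed: 6 + 7 + 9 + 6 + 4 + 12 + 10 + 6 = 60.
Each receives 2.3 × 60 / 8 = 17.25 from the bonus pool.
Player F keeps 13 − 12 = 1, so Player F's payoff is 1 + 17.25 = 18.25.

18.25 dollars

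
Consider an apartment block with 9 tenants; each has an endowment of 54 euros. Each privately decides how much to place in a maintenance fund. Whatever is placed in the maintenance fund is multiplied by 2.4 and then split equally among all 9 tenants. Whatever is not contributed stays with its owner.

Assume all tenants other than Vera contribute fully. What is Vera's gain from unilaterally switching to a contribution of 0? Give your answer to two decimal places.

Switching from a contribution of 54 to 0 lets Vera keep an extra 54 euros, but lowers the maintenance fund by 54, which costs Vera their own share of that drop: 2.4/9 × 54 = 14.40.
Net gain = 54 − 14.40 = 39.60. The private return per contributed unit (0.2667) is below 1, so free-riding is indeed the best response regardless of what the others do.

39.60 euros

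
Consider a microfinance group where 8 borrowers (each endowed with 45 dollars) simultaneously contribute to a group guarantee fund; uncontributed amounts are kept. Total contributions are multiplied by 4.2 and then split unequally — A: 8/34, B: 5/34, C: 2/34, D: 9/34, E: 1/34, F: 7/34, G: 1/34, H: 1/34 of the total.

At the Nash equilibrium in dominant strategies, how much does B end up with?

72.79 dollars

Player j's private return per contributed unit is 4.2 × (j's share). Contributing is weakly dominant for j when that share is at least 1/4.2 = 0.2381, and contributing 0 is dominant otherwise.
Only D (9/34) clears that bar, contributing 45; the remaining 7 contribute 0. Total contributed: 45.
B keeps 45 and receives 4.2 × 45 × 5/34 = 27.79 from the group guarantee fund, for a payoff of 72.79.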